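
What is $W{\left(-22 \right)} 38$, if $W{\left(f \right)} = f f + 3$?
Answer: $18506$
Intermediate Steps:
$W{\left(f \right)} = 3 + f^{2}$ ($W{\left(f \right)} = f^{2} + 3 = 3 + f^{2}$)
$W{\left(-22 \right)} 38 = \left(3 + \left(-22\right)^{2}\right) 38 = \left(3 + 484\right) 38 = 487 \cdot 38 = 18506$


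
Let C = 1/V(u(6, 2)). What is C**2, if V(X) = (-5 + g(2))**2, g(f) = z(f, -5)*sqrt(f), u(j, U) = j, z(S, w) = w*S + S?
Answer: 36209/112550881 - 24480*sqrt(2)/112550881 ≈ 1.4119e-5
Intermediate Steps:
z(S, w) = S + S*w (z(S, w) = S*w + S = S + S*w)
g(f) = -4*f**(3/2) (g(f) = (f*(1 - 5))*sqrt(f) = (f*(-4))*sqrt(f) = (-4*f)*sqrt(f) = -4*f**(3/2))
V(X) = (-5 - 8*sqrt(2))**2
C = 1/(153 + 80*sqrt(2)) ≈ 0.0037575
C**2 = (153/10609 - 80*sqrt(2)/10609)**2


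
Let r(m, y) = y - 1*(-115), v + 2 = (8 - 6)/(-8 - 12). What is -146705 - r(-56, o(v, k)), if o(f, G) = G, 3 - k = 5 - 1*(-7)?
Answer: -146811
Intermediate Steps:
v = -21/10 (v = -2 + (8 - 6)/(-8 - 12) = -2 + 2/(-20) = -2 + 2*(-1/20) = -2 - 1/10 = -21/10 ≈ -2.1000)
k = -9 (k = 3 - (5 - 1*(-7)) = 3 - (5 + 7) = 3 - 1*12 = 3 - 12 = -9)
r(m, y) = 115 + y (r(m, y) = y + 115 = 115 + y)
-146705 - r(-56, o(v, k)) = -146705 - (115 - 9) = -146705 - 1*106 = -146705 - 106 = -146811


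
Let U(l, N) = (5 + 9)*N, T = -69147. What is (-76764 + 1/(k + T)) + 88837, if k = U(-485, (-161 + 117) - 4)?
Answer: 842924786/69819 ≈ 12073.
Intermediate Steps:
U(l, N) = 14*N
k = -672 (k = 14*((-161 + 117) - 4) = 14*(-44 - 4) = 14*(-48) = -672)
(-76764 + 1/(k + T)) + 88837 = (-76764 + 1/(-672 - 69147)) + 88837 = (-76764 + 1/(-69819)) + 88837 = (-76764 - 1/69819) + 88837 = -5359585717/69819 + 88837 = 842924786/69819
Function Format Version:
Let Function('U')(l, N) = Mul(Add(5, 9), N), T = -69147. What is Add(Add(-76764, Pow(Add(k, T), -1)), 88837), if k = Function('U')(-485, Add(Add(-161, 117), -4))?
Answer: Rational(842924786, 69819) ≈ 12073.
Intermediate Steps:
Function('U')(l, N) = Mul(14, N)
k = -672 (k = Mul(14, Add(Add(-161, 117), -4)) = Mul(14, Add(-44, -4)) = Mul(14, -48) = -672)
Add(Add(-76764, Pow(Add(k, T), -1)), 88837) = Add(Add(-76764, Pow(Add(-672, -69147), -1)), 88837) = Add(Add(-76764, Pow(-69819, -1)), 88837) = Add(Add(-76764, Rational(-1, 69819)), 88837) = Add(Rational(-5359585717, 69819), 88837) = Rational(842924786, 69819)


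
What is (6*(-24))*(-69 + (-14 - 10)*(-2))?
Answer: 3024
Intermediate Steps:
(6*(-24))*(-69 + (-14 - 10)*(-2)) = -144*(-69 - 24*(-2)) = -144*(-69 + 48) = -144*(-21) = 3024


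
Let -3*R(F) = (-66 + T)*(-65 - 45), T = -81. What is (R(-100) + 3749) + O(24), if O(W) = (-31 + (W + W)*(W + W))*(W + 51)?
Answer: 168834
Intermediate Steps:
R(F) = -5390 (R(F) = -(-66 - 81)*(-65 - 45)/3 = -(-49)*(-110) = -1/3*16170 = -5390)
O(W) = (-31 + 4*W**2)*(51 + W) (O(W) = (-31 + (2*W)*(2*W))*(51 + W) = (-31 + 4*W**2)*(51 + W))
(R(-100) + 3749) + O(24) = (-5390 + 3749) + (-1581 - 31*24 + 4*24**3 + 204*24**2) = -1641 + (-1581 - 744 + 4*13824 + 204*576) = -1641 + (-1581 - 744 + 55296 + 117504) = -1641 + 170475 = 168834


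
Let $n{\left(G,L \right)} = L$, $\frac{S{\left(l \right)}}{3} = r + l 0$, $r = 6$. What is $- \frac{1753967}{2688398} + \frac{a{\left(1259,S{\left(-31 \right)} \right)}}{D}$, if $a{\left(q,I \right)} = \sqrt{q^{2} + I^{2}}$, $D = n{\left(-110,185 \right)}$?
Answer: $- \frac{1753967}{2688398} + \frac{\sqrt{1585405}}{185} \approx 6.1537$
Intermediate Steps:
$S{\left(l \right)} = 18$ ($S{\left(l \right)} = 3 \left(6 + l 0\right) = 3 \left(6 + 0\right) = 3 \cdot 6 = 18$)
$D = 185$
$a{\left(q,I \right)} = \sqrt{I^{2} + q^{2}}$
$- \frac{1753967}{2688398} + \frac{a{\left(1259,S{\left(-31 \right)} \right)}}{D} = - \frac{1753967}{2688398} + \frac{\sqrt{18^{2} + 1259^{2}}}{185} = \left(-1753967\right) \frac{1}{2688398} + \sqrt{324 + 1585081} \cdot \frac{1}{185} = - \frac{1753967}{2688398} + \sqrt{1585405} \cdot \frac{1}{185} = - \frac{1753967}{2688398} + \frac{\sqrt{1585405}}{185}$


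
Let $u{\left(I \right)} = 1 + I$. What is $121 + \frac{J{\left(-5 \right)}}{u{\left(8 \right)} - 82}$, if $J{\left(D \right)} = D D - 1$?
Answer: $\frac{8809}{73} \approx 120.67$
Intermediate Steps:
$J{\left(D \right)} = -1 + D^{2}$ ($J{\left(D \right)} = D^{2} - 1 = -1 + D^{2}$)
$121 + \frac{J{\left(-5 \right)}}{u{\left(8 \right)} - 82} = 121 + \frac{-1 + \left(-5\right)^{2}}{\left(1 + 8\right) - 82} = 121 + \frac{-1 + 25}{9 - 82} = 121 + \frac{1}{-73} \cdot 24 = 121 - \frac{24}{73} = \frac{8809}{73}$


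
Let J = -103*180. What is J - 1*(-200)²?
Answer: -58540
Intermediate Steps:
J = -18540
J - 1*(-200)² = -18540 - 1*(-200)² = -18540 - 1*40000 = -18540 - 40000 = -58540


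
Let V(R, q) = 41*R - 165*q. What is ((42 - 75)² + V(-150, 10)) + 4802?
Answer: -1909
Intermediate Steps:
V(R, q) = -165*q + 41*R
((42 - 75)² + V(-150, 10)) + 4802 = ((42 - 75)² + (-165*10 + 41*(-150))) + 4802 = ((-33)² + (-1650 - 6150)) + 4802 = (1089 - 7800) + 4802 = -6711 + 4802 = -1909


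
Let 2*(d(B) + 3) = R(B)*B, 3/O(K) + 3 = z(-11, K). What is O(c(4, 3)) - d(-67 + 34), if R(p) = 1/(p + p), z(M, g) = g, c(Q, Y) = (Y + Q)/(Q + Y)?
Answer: 5/4 ≈ 1.2500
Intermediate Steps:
c(Q, Y) = 1 (c(Q, Y) = (Q + Y)/(Q + Y) = 1)
O(K) = 3/(-3 + K)
R(p) = 1/(2*p)
d(B) = -11/4 (d(B) = -3 + ((1/(2*B))*B)/2 = -3 + (1/2)*(1/2) = -3 + 1/4 = -11/4)
O(c(4, 3)) - d(-67 + 34) = 3/(-3 + 1) - 1*(-11/4) = 3/(-2) + 11/4 = 3*(-1/2) + 11/4 = -3/2 + 11/4 = 5/4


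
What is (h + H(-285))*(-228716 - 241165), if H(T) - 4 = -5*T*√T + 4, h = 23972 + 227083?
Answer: -117969733503 - 669580425*I*√285 ≈ -1.1797e+11 - 1.1304e+10*I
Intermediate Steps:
h = 251055
H(T) = 8 - 5*T^(3/2) (H(T) = 4 + (-5*T*√T + 4) = 4 + (-5*T^(3/2) + 4) = 4 + (4 - 5*T^(3/2)) = 8 - 5*T^(3/2))
(h + H(-285))*(-228716 - 241165) = (251055 + (8 - (-1425)*I*√285))*(-228716 - 241165) = (251055 + (8 - (-1425)*I*√285))*(-469881) = (251055 + (8 + 1425*I*√285))*(-469881) = (251063 + 1425*I*√285)*(-469881) = -117969733503 - 669580425*I*√285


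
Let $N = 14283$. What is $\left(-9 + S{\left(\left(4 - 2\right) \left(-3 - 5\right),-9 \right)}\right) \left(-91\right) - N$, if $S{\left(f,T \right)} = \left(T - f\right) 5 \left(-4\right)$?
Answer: $-724$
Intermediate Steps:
$S{\left(f,T \right)} = - 20 T + 20 f$ ($S{\left(f,T \right)} = \left(- 5 f + 5 T\right) \left(-4\right) = - 20 T + 20 f$)
$\left(-9 + S{\left(\left(4 - 2\right) \left(-3 - 5\right),-9 \right)}\right) \left(-91\right) - N = \left(-9 + \left(\left(-20\right) \left(-9\right) + 20 \left(4 - 2\right) \left(-3 - 5\right)\right)\right) \left(-91\right) - 14283 = \left(-9 + \left(180 + 20 \cdot 2 \left(-8\right)\right)\right) \left(-91\right) - 14283 = \left(-9 + \left(180 + 20 \left(-16\right)\right)\right) \left(-91\right) - 14283 = \left(-9 + \left(180 - 320\right)\right) \left(-91\right) - 14283 = \left(-9 - 140\right) \left(-91\right) - 14283 = \left(-149\right) \left(-91\right) - 14283 = 13559 - 14283 = -724$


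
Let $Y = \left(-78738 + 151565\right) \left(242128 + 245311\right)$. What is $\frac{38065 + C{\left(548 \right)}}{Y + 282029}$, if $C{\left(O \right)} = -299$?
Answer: $\frac{18883}{17749501041} \approx 1.0639 \cdot 10^{-6}$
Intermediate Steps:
$Y = 35498720053$ ($Y = 72827 \cdot 487439 = 35498720053$)
$\frac{38065 + C{\left(548 \right)}}{Y + 282029} = \frac{38065 - 299}{35498720053 + 282029} = \frac{37766}{35499002082} = 37766 \cdot \frac{1}{35499002082} = \frac{18883}{17749501041}$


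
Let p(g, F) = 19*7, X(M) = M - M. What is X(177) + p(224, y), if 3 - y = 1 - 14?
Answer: 133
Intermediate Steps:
X(M) = 0
y = 16 (y = 3 - (1 - 14) = 3 - 1*(-13) = 3 + 13 = 16)
p(g, F) = 133
X(177) + p(224, y) = 0 + 133 = 133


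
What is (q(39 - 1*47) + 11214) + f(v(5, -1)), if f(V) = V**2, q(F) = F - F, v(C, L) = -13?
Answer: 11383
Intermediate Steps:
q(F) = 0
(q(39 - 1*47) + 11214) + f(v(5, -1)) = (0 + 11214) + (-13)**2 = 11214 + 169 = 11383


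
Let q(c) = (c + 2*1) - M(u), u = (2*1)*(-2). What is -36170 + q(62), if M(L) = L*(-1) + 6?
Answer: -36116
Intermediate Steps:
u = -4 (u = 2*(-2) = -4)
M(L) = 6 - L (M(L) = -L + 6 = 6 - L)
q(c) = -8 + c (q(c) = (c + 2*1) - (6 - 1*(-4)) = (c + 2) - (6 + 4) = (2 + c) - 1*10 = (2 + c) - 10 = -8 + c)
-36170 + q(62) = -36170 + (-8 + 62) = -36170 + 54 = -36116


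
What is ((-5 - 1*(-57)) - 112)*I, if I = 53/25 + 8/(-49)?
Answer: -28764/245 ≈ -117.40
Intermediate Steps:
I = 2397/1225 (I = 53*(1/25) + 8*(-1/49) = 53/25 - 8/49 = 2397/1225 ≈ 1.9567)
((-5 - 1*(-57)) - 112)*I = ((-5 - 1*(-57)) - 112)*(2397/1225) = ((-5 + 57) - 112)*(2397/1225) = (52 - 112)*(2397/1225) = -60*2397/1225 = -28764/245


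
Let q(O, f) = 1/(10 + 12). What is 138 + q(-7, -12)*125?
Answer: 3161/22 ≈ 143.68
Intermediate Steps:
q(O, f) = 1/22
138 + q(-7, -12)*125 = 138 + (1/22)*125 = 138 + 125/22 = 3161/22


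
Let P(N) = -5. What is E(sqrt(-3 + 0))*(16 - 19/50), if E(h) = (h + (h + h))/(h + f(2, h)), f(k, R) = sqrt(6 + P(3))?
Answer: 2343*sqrt(3)/(50*(sqrt(3) - I)) ≈ 35.145 + 20.291*I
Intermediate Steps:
f(k, R) = 1 (f(k, R) = sqrt(6 - 5) = sqrt(1) = 1)
E(h) = 3*h/(1 + h) (E(h) = (h + (h + h))/(h + 1) = (h + 2*h)/(1 + h) = (3*h)/(1 + h) = 3*h/(1 + h))
E(sqrt(-3 + 0))*(16 - 19/50) = (3*sqrt(-3 + 0)/(1 + sqrt(-3 + 0)))*(16 - 19/50) = (3*sqrt(-3)/(1 + sqrt(-3)))*(16 - 19*1/50) = (3*(I*sqrt(3))/(1 + I*sqrt(3)))*(16 - 19/50) = (3*I*sqrt(3)/(1 + I*sqrt(3)))*(781/50) = 2343*I*sqrt(3)/(50*(1 + I*sqrt(3)))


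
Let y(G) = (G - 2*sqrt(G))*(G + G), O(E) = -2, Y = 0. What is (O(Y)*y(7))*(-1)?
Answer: 196 - 56*sqrt(7) ≈ 47.838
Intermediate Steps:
y(G) = 2*G*(G - 2*sqrt(G)) (y(G) = (G - 2*sqrt(G))*(2*G) = 2*G*(G - 2*sqrt(G)))
(O(Y)*y(7))*(-1) = -2*(-28*sqrt(7) + 2*7**2)*(-1) = -2*(-28*sqrt(7) + 2*49)*(-1) = -2*(-28*sqrt(7) + 98)*(-1) = -2*(98 - 28*sqrt(7))*(-1) = (-196 + 56*sqrt(7))*(-1) = 196 - 56*sqrt(7)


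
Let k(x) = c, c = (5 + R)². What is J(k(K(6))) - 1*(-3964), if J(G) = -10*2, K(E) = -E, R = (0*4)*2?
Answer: 3944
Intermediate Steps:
R = 0 (R = 0*2 = 0)
c = 25 (c = (5 + 0)² = 5² = 25)
k(x) = 25
J(G) = -20
J(k(K(6))) - 1*(-3964) = -20 - 1*(-3964) = -20 + 3964 = 3944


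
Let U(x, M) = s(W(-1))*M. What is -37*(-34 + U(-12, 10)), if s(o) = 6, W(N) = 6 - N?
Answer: -962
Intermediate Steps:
U(x, M) = 6*M
-37*(-34 + U(-12, 10)) = -37*(-34 + 6*10) = -37*(-34 + 60) = -37*26 = -962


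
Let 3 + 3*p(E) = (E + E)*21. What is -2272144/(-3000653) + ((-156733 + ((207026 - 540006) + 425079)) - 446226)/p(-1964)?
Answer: 1595390735148/82508955541 ≈ 19.336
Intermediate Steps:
p(E) = -1 + 14*E (p(E) = -1 + ((E + E)*21)/3 = -1 + ((2*E)*21)/3 = -1 + (42*E)/3 = -1 + 14*E)
-2272144/(-3000653) + ((-156733 + ((207026 - 540006) + 425079)) - 446226)/p(-1964) = -2272144/(-3000653) + ((-156733 + ((207026 - 540006) + 425079)) - 446226)/(-1 + 14*(-1964)) = -2272144*(-1/3000653) + ((-156733 + (-332980 + 425079)) - 446226)/(-1 - 27496) = 2272144/3000653 + ((-156733 + 92099) - 446226)/(-27497) = 2272144/3000653 + (-64634 - 446226)*(-1/27497) = 2272144/3000653 - 510860*(-1/27497) = 2272144/3000653 + 510860/27497 = 1595390735148/82508955541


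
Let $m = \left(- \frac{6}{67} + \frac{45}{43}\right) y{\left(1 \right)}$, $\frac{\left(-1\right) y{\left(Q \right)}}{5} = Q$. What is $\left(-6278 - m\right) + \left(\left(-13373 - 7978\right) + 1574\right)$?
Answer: $- \frac{75050670}{2881} \approx -26050.0$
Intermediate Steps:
$y{\left(Q \right)} = - 5 Q$
$m = - \frac{13785}{2881}$ ($m = \left(- \frac{6}{67} + \frac{45}{43}\right) \left(\left(-5\right) 1\right) = \left(\left(-6\right) \frac{1}{67} + 45 \cdot \frac{1}{43}\right) \left(-5\right) = \left(- \frac{6}{67} + \frac{45}{43}\right) \left(-5\right) = \frac{2757}{2881} \left(-5\right) = - \frac{13785}{2881} \approx -4.7848$)
$\left(-6278 - m\right) + \left(\left(-13373 - 7978\right) + 1574\right) = \left(-6278 - - \frac{13785}{2881}\right) + \left(\left(-13373 - 7978\right) + 1574\right) = \left(-6278 + \frac{13785}{2881}\right) + \left(-21351 + 1574\right) = - \frac{18073133}{2881} - 19777 = - \frac{75050670}{2881}$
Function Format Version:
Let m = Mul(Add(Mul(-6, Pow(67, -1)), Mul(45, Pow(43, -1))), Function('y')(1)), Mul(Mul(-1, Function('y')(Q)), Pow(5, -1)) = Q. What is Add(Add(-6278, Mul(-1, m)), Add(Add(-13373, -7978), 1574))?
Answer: Rational(-75050670, 2881) ≈ -26050.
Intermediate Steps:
Function('y')(Q) = Mul(-5, Q)
m = Rational(-13785, 2881) (m = Mul(Add(Mul(-6, Pow(67, -1)), Mul(45, Pow(43, -1))), Mul(-5, 1)) = Mul(Add(Mul(-6, Rational(1, 67)), Mul(45, Rational(1, 43))), -5) = Mul(Add(Rational(-6, 67), Rational(45, 43)), -5) = Mul(Rational(2757, 2881), -5) = Rational(-13785, 2881) ≈ -4.7848)
Add(Add(-6278, Mul(-1, m)), Add(Add(-13373, -7978), 1574)) = Add(Add(-6278, Mul(-1, Rational(-13785, 2881))), Add(Add(-13373, -7978), 1574)) = Add(Add(-6278, Rational(13785, 2881)), Add(-21351, 1574)) = Add(Rational(-18073133, 2881), -19777) = Rational(-75050670, 2881)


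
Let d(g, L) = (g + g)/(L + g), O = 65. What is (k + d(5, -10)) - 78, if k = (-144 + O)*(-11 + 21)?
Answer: -870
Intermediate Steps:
k = -790 (k = (-144 + 65)*(-11 + 21) = -79*10 = -790)
d(g, L) = 2*g/(L + g) (d(g, L) = (2*g)/(L + g) = 2*g/(L + g))
(k + d(5, -10)) - 78 = (-790 + 2*5/(-10 + 5)) - 78 = (-790 + 2*5/(-5)) - 78 = (-790 + 2*5*(-⅕)) - 78 = (-790 - 2) - 78 = -792 - 78 = -870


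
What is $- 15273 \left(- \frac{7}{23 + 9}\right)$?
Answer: $\frac{106911}{32} \approx 3341.0$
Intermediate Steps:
$- 15273 \left(- \frac{7}{23 + 9}\right) = - 15273 \left(- \frac{7}{32}\right) = - 15273 \left(\left(-7\right) \frac{1}{32}\right) = \left(-15273\right) \left(- \frac{7}{32}\right) = \frac{106911}{32}$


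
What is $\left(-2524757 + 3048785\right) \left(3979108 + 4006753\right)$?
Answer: $4184814768108$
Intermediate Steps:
$\left(-2524757 + 3048785\right) \left(3979108 + 4006753\right) = 524028 \cdot 7985861 = 4184814768108$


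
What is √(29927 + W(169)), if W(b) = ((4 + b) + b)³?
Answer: √40031615 ≈ 6327.1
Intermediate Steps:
W(b) = (4 + 2*b)³
√(29927 + W(169)) = √(29927 + 8*(2 + 169)³) = √(29927 + 8*171³) = √(29927 + 8*5000211) = √(29927 + 40001688) = √40031615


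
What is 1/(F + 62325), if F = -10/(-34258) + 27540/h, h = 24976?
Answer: 15279068/952284765155 ≈ 1.6045e-5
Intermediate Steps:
F = 16852055/15279068 (F = -10/(-34258) + 27540/24976 = -10*(-1/34258) + 27540*(1/24976) = 5/17129 + 6885/6244 = 16852055/15279068 ≈ 1.1030)
1/(F + 62325) = 1/(16852055/15279068 + 62325) = 1/(952284765155/15279068) = 15279068/952284765155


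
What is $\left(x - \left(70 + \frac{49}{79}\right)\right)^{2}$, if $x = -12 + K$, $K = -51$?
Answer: $\frac{111429136}{6241} \approx 17854.0$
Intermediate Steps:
$x = -63$ ($x = -12 - 51 = -63$)
$\left(x - \left(70 + \frac{49}{79}\right)\right)^{2} = \left(-63 - \left(70 + \frac{49}{79}\right)\right)^{2} = \left(-63 - \left(70 + 49 \cdot \frac{1}{79}\right)\right)^{2} = \left(-63 - \frac{5579}{79}\right)^{2} = \left(- \frac{10556}{79}\right)^{2} = \frac{111429136}{6241}$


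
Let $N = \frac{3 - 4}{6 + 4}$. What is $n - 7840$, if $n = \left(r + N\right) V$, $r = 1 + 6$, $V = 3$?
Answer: $- \frac{78193}{10} \approx -7819.3$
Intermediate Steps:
$N = - \frac{1}{10} \approx -0.1$
$r = 7$
$n = \frac{207}{10}$ ($n = \left(7 - \frac{1}{10}\right) 3 = \frac{69}{10} \cdot 3 = \frac{207}{10} \approx 20.7$)
$n - 7840 = \frac{207}{10} - 7840 = - \frac{78193}{10}$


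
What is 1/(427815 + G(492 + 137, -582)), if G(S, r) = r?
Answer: 1/427233 ≈ 2.3406e-6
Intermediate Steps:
1/(427815 + G(492 + 137, -582)) = 1/(427815 - 582) = 1/427233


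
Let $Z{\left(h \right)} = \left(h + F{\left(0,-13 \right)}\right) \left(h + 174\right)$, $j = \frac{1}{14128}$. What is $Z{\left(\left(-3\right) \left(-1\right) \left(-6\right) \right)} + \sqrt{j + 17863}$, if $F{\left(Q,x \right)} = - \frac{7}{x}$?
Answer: $-2724 + \frac{\sqrt{222841354595}}{3532} \approx -2590.3$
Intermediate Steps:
$j = \frac{1}{14128} \approx 7.0781 \cdot 10^{-5}$
$Z{\left(h \right)} = \left(174 + h\right) \left(\frac{7}{13} + h\right)$ ($Z{\left(h \right)} = \left(h - \frac{7}{-13}\right) \left(h + 174\right) = \left(h - - \frac{7}{13}\right) \left(174 + h\right) = \left(h + \frac{7}{13}\right) \left(174 + h\right) = \left(\frac{7}{13} + h\right) \left(174 + h\right) = \left(174 + h\right) \left(\frac{7}{13} + h\right)$)
$Z{\left(\left(-3\right) \left(-1\right) \left(-6\right) \right)} + \sqrt{j + 17863} = \left(\frac{1218}{13} + \left(\left(-3\right) \left(-1\right) \left(-6\right)\right)^{2} + \frac{2269 \left(-3\right) \left(-1\right) \left(-6\right)}{13}\right) + \sqrt{\frac{1}{14128} + 17863} = \left(\frac{1218}{13} + \left(3 \left(-6\right)\right)^{2} + \frac{2269 \cdot 3 \left(-6\right)}{13}\right) + \sqrt{\frac{252368465}{14128}} = \left(\frac{1218}{13} + \left(-18\right)^{2} + \frac{2269}{13} \left(-18\right)\right) + \frac{\sqrt{222841354595}}{3532} = \left(\frac{1218}{13} + 324 - \frac{40842}{13}\right) + \frac{\sqrt{222841354595}}{3532} = -2724 + \frac{\sqrt{222841354595}}{3532}$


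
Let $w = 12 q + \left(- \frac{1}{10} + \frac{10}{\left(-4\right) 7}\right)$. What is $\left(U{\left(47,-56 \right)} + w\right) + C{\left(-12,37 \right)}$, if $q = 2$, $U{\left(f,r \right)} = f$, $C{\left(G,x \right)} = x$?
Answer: $\frac{3764}{35} \approx 107.54$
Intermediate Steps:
$w = \frac{824}{35}$ ($w = 12 \cdot 2 + \left(- \frac{1}{10} + \frac{10}{\left(-4\right) 7}\right) = 24 + \left(\left(-1\right) \frac{1}{10} + \frac{10}{-28}\right) = 24 + \left(- \frac{1}{10} + 10 \left(- \frac{1}{28}\right)\right) = 24 - \frac{16}{35} = \frac{824}{35} \approx 23.543$)
$\left(U{\left(47,-56 \right)} + w\right) + C{\left(-12,37 \right)} = \left(47 + \frac{824}{35}\right) + 37 = \frac{2469}{35} + 37 = \frac{3764}{35}$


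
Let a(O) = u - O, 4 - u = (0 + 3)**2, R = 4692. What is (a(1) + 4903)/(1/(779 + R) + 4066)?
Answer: 26791487/22245087 ≈ 1.2044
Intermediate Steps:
u = -5 (u = 4 - (0 + 3)**2 = 4 - 1*3**2 = 4 - 1*9 = 4 - 9 = -5)
a(O) = -5 - O
(a(1) + 4903)/(1/(779 + R) + 4066) = ((-5 - 1*1) + 4903)/(1/(779 + 4692) + 4066) = ((-5 - 1) + 4903)/(1/5471 + 4066) = (-6 + 4903)/(1/5471 + 4066) = 4897/(22245087/5471) = 4897*(5471/22245087) = 26791487/22245087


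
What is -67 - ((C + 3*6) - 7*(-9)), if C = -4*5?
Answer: -128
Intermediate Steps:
C = -20
-67 - ((C + 3*6) - 7*(-9)) = -67 - ((-20 + 3*6) - 7*(-9)) = -67 - ((-20 + 18) + 63) = -67 - (-2 + 63) = -67 - 1*61 = -67 - 61 = -128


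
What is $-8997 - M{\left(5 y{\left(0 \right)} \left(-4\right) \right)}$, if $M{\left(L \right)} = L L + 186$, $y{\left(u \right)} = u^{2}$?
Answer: $-9183$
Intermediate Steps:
$M{\left(L \right)} = 186 + L^{2}$ ($M{\left(L \right)} = L^{2} + 186 = 186 + L^{2}$)
$-8997 - M{\left(5 y{\left(0 \right)} \left(-4\right) \right)} = -8997 - \left(186 + \left(5 \cdot 0^{2} \left(-4\right)\right)^{2}\right) = -8997 - \left(186 + \left(5 \cdot 0 \left(-4\right)\right)^{2}\right) = -8997 - \left(186 + \left(0 \left(-4\right)\right)^{2}\right) = -8997 - \left(186 + 0^{2}\right) = -8997 - \left(186 + 0\right) = -8997 - 186 = -9183$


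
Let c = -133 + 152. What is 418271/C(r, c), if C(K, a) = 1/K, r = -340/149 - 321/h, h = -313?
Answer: -24506916161/46637 ≈ -5.2548e+5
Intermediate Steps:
r = -58591/46637 (r = -340/149 - 321/(-313) = -340*1/149 - 321*(-1/313) = -340/149 + 321/313 = -58591/46637 ≈ -1.2563)
c = 19
418271/C(r, c) = 418271/(1/(-58591/46637)) = 418271/(-46637/58591) = 418271*(-58591/46637) = -24506916161/46637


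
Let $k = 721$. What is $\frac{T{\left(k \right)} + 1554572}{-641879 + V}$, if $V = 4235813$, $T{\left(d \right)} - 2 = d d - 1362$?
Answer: $\frac{2073053}{3593934} \approx 0.57682$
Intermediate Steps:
$T{\left(d \right)} = -1360 + d^{2}$ ($T{\left(d \right)} = 2 + \left(d d - 1362\right) = 2 + \left(d^{2} - 1362\right) = 2 + \left(-1362 + d^{2}\right) = -1360 + d^{2}$)
$\frac{T{\left(k \right)} + 1554572}{-641879 + V} = \frac{\left(-1360 + 721^{2}\right) + 1554572}{-641879 + 4235813} = \frac{\left(-1360 + 519841\right) + 1554572}{3593934} = \left(518481 + 1554572\right) \frac{1}{3593934} = 2073053 \cdot \frac{1}{3593934} = \frac{2073053}{3593934}$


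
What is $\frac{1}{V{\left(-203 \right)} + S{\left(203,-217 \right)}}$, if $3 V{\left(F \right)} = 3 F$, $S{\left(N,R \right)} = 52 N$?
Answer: $\frac{1}{10353} \approx 9.659 \cdot 10^{-5}$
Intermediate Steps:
$V{\left(F \right)} = F$ ($V{\left(F \right)} = \frac{3 F}{3} = F$)
$\frac{1}{V{\left(-203 \right)} + S{\left(203,-217 \right)}} = \frac{1}{-203 + 52 \cdot 203} = \frac{1}{-203 + 10556} = \frac{1}{10353}$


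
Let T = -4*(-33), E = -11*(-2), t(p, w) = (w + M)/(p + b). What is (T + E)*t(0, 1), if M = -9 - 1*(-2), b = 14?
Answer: -66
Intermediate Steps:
M = -7 (M = -9 + 2 = -7)
t(p, w) = (-7 + w)/(14 + p) (t(p, w) = (w - 7)/(p + 14) = (-7 + w)/(14 + p))
E = 22
T = 132
(T + E)*t(0, 1) = (132 + 22)*((-7 + 1)/(14 + 0)) = 154*(-6/14) = 154*((1/14)*(-6)) = 154*(-3/7) = -66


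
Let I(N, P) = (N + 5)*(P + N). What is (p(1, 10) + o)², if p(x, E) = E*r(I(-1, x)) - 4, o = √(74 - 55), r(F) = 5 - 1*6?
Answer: (14 - √19)² ≈ 92.951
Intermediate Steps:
I(N, P) = (5 + N)*(N + P)
r(F) = -1 (r(F) = 5 - 6 = -1)
o = √19 ≈ 4.3589
p(x, E) = -4 - E (p(x, E) = E*(-1) - 4 = -E - 4 = -4 - E)
(p(1, 10) + o)² = ((-4 - 1*10) + √19)² = ((-4 - 10) + √19)² = (-14 + √19)²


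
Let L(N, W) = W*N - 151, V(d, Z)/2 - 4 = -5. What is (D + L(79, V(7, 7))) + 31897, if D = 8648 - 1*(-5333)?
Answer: 45569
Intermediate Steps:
D = 13981 (D = 8648 + 5333 = 13981)
V(d, Z) = -2 (V(d, Z) = 8 + 2*(-5) = 8 - 10 = -2)
L(N, W) = -151 + N*W (L(N, W) = N*W - 151 = -151 + N*W)
(D + L(79, V(7, 7))) + 31897 = (13981 + (-151 + 79*(-2))) + 31897 = (13981 + (-151 - 158)) + 31897 = (13981 - 309) + 31897 = 13672 + 31897 = 45569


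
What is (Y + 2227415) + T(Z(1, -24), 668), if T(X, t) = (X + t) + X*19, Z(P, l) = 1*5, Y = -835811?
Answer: 1392372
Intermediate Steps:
Z(P, l) = 5
T(X, t) = t + 20*X (T(X, t) = (X + t) + 19*X = t + 20*X)
(Y + 2227415) + T(Z(1, -24), 668) = (-835811 + 2227415) + (668 + 20*5) = 1391604 + (668 + 100) = 1391604 + 768 = 1392372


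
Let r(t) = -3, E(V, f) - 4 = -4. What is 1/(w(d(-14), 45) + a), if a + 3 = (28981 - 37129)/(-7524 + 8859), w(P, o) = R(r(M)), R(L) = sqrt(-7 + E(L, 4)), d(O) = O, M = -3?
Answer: -1802695/17796776 - 198025*I*sqrt(7)/17796776 ≈ -0.10129 - 0.029439*I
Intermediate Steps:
E(V, f) = 0 (E(V, f) = 4 - 4 = 0)
R(L) = I*sqrt(7) (R(L) = sqrt(-7 + 0) = sqrt(-7) = I*sqrt(7))
w(P, o) = I*sqrt(7)
a = -4051/445 (a = -3 + (28981 - 37129)/(-7524 + 8859) = -3 - 8148/1335 = -3 - 8148*1/1335 = -3 - 2716/445 = -4051/445 ≈ -9.1034)
1/(w(d(-14), 45) + a) = 1/(I*sqrt(7) - 4051/445) = 1/(-4051/445 + I*sqrt(7))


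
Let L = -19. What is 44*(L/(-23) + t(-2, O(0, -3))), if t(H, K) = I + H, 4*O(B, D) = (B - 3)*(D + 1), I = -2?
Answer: -3212/23 ≈ -139.65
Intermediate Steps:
O(B, D) = (1 + D)*(-3 + B)/4 (O(B, D) = ((B - 3)*(D + 1))/4 = ((-3 + B)*(1 + D))/4 = ((1 + D)*(-3 + B))/4 = (1 + D)*(-3 + B)/4)
t(H, K) = -2 + H
44*(L/(-23) + t(-2, O(0, -3))) = 44*(-19/(-23) + (-2 - 2)) = 44*(-19*(-1/23) - 4) = 44*(19/23 - 4) = 44*(-73/23) = -3212/23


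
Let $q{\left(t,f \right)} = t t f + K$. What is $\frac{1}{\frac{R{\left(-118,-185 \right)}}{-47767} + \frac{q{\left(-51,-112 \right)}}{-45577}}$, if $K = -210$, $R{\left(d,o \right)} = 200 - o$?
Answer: $\frac{311010937}{1986797747} \approx 0.15654$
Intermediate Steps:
$q{\left(t,f \right)} = -210 + f t^{2}$ ($q{\left(t,f \right)} = t t f - 210 = t^{2} f - 210 = f t^{2} - 210 = -210 + f t^{2}$)
$\frac{1}{\frac{R{\left(-118,-185 \right)}}{-47767} + \frac{q{\left(-51,-112 \right)}}{-45577}} = \frac{1}{\frac{200 - -185}{-47767} + \frac{-210 - 112 \left(-51\right)^{2}}{-45577}} = \frac{1}{\left(200 + 185\right) \left(- \frac{1}{47767}\right) + \left(-210 - 291312\right) \left(- \frac{1}{45577}\right)} = \frac{1}{385 \left(- \frac{1}{47767}\right) + \left(-210 - 291312\right) \left(- \frac{1}{45577}\right)} = \frac{1}{- \frac{385}{47767} - - \frac{41646}{6511}} = \frac{1}{- \frac{385}{47767} + \frac{41646}{6511}} = \frac{1}{\frac{1986797747}{311010937}} = \frac{311010937}{1986797747}$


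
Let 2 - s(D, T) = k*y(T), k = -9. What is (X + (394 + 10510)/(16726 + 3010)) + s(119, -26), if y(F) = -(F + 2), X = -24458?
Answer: -59798717/2467 ≈ -24239.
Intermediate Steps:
y(F) = -2 - F (y(F) = -(2 + F) = -2 - F)
s(D, T) = -16 - 9*T (s(D, T) = 2 - (-9)*(-2 - T) = 2 - (18 + 9*T) = 2 + (-18 - 9*T) = -16 - 9*T)
(X + (394 + 10510)/(16726 + 3010)) + s(119, -26) = (-24458 + (394 + 10510)/(16726 + 3010)) + (-16 - 9*(-26)) = (-24458 + 10904/19736) + (-16 + 234) = (-24458 + 10904*(1/19736)) + 218 = (-24458 + 1363/2467) + 218 = -60336523/2467 + 218 = -59798717/2467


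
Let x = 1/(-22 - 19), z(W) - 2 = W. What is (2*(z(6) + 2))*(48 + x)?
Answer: 39340/41 ≈ 959.51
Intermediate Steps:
z(W) = 2 + W
x = -1/41 (x = 1/(-41) = -1/41 ≈ -0.024390)
(2*(z(6) + 2))*(48 + x) = (2*((2 + 6) + 2))*(48 - 1/41) = (2*(8 + 2))*(1967/41) = (2*10)*(1967/41) = 20*(1967/41) = 39340/41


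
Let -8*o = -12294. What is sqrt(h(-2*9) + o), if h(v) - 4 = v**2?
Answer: sqrt(7459)/2 ≈ 43.183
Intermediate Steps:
o = 6147/4 (o = -1/8*(-12294) = 6147/4 ≈ 1536.8)
h(v) = 4 + v**2
sqrt(h(-2*9) + o) = sqrt((4 + (-2*9)**2) + 6147/4) = sqrt((4 + (-18)**2) + 6147/4) = sqrt((4 + 324) + 6147/4) = sqrt(328 + 6147/4) = sqrt(7459/4) = sqrt(7459)/2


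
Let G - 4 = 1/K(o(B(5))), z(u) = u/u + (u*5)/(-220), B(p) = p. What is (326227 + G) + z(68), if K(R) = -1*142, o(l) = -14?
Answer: 509571959/1562 ≈ 3.2623e+5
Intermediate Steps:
K(R) = -142
z(u) = 1 - u/44 (z(u) = 1 + (5*u)*(-1/220) = 1 - u/44)
G = 567/142 (G = 4 + 1/(-142) = 4 - 1/142 = 567/142 ≈ 3.9930)
(326227 + G) + z(68) = (326227 + 567/142) + (1 - 1/44*68) = 46324801/142 + (1 - 17/11) = 46324801/142 - 6/11 = 509571959/1562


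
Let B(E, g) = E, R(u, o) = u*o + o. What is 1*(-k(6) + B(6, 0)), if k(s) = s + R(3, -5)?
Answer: 20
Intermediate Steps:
R(u, o) = o + o*u (R(u, o) = o*u + o = o + o*u)
k(s) = -20 + s (k(s) = s - 5*(1 + 3) = s - 5*4 = s - 20 = -20 + s)
1*(-k(6) + B(6, 0)) = 1*(-(-20 + 6) + 6) = 1*(-1*(-14) + 6) = 1*(14 + 6) = 1*20 = 20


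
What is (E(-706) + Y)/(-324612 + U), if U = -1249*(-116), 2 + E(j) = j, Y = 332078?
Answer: -165685/89864 ≈ -1.8437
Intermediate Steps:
E(j) = -2 + j
U = 144884
(E(-706) + Y)/(-324612 + U) = ((-2 - 706) + 332078)/(-324612 + 144884) = (-708 + 332078)/(-179728) = 331370*(-1/179728) = -165685/89864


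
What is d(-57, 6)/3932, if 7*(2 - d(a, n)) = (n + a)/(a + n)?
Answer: 13/27524 ≈ 0.00047232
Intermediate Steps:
d(a, n) = 13/7 (d(a, n) = 2 - (n + a)/(7*(a + n)) = 2 - (a + n)/(7*(a + n)) = 2 - 1/7*1 = 2 - 1/7 = 13/7)
d(-57, 6)/3932 = (13/7)/3932 = (13/7)*(1/3932) = 13/27524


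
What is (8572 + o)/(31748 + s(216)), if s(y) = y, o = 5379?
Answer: 13951/31964 ≈ 0.43646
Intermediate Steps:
(8572 + o)/(31748 + s(216)) = (8572 + 5379)/(31748 + 216) = 13951/31964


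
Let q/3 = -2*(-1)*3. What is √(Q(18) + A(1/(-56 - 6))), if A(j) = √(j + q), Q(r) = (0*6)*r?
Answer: 62^(¾)*1115^(¼)/62 ≈ 2.0593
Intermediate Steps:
Q(r) = 0 (Q(r) = 0*r = 0)
q = 18 (q = 3*(-2*(-1)*3) = 3*(2*3) = 3*6 = 18)
A(j) = √(18 + j) (A(j) = √(j + 18) = √(18 + j))
√(Q(18) + A(1/(-56 - 6))) = √(0 + √(18 + 1/(-56 - 6))) = √(0 + √(18 + 1/(-62))) = √(0 + √(18 - 1/62)) = √(0 + √(1115/62)) = √(0 + √69130/62) = √(√69130/62) = 62^(¾)*1115^(¼)/62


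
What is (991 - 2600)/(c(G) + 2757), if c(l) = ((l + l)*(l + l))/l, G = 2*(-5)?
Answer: -1609/2717 ≈ -0.59220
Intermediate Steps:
G = -10
c(l) = 4*l (c(l) = ((2*l)*(2*l))/l = (4*l**2)/l = 4*l)
(991 - 2600)/(c(G) + 2757) = (991 - 2600)/(4*(-10) + 2757) = -1609/(-40 + 2757) = -1609/2717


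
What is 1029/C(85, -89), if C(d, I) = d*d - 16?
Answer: 343/2403 ≈ 0.14274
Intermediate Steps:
C(d, I) = -16 + d**2 (C(d, I) = d**2 - 16 = -16 + d**2)
1029/C(85, -89) = 1029/(-16 + 85**2) = 1029/(-16 + 7225) = 1029/7209 = 1029*(1/7209) = 343/2403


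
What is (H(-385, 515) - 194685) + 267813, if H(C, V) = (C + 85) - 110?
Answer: 72718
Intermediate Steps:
H(C, V) = -25 + C (H(C, V) = (85 + C) - 110 = -25 + C)
(H(-385, 515) - 194685) + 267813 = ((-25 - 385) - 194685) + 267813 = (-410 - 194685) + 267813 = -195095 + 267813 = 72718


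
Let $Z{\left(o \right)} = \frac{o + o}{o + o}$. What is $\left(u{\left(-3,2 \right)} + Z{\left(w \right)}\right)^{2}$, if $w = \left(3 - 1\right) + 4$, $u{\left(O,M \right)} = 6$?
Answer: $49$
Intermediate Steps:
$w = 6$ ($w = 2 + 4 = 6$)
$Z{\left(o \right)} = 1$ ($Z{\left(o \right)} = \frac{2 o}{2 o} = 2 o \frac{1}{2 o} = 1$)
$\left(u{\left(-3,2 \right)} + Z{\left(w \right)}\right)^{2} = \left(6 + 1\right)^{2} = 7^{2} = 49$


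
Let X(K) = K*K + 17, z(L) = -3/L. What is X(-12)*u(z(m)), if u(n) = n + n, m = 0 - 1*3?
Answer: 322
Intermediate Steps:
m = -3 (m = 0 - 3 = -3)
X(K) = 17 + K² (X(K) = K² + 17 = 17 + K²)
u(n) = 2*n
X(-12)*u(z(m)) = (17 + (-12)²)*(2*(-3/(-3))) = (17 + 144)*(2*(-3*(-⅓))) = 161*(2*1) = 161*2 = 322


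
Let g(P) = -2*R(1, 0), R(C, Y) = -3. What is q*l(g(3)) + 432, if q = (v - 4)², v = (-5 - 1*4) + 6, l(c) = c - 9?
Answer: 285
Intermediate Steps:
g(P) = 6 (g(P) = -2*(-3) = 6)
l(c) = -9 + c
v = -3 (v = (-5 - 4) + 6 = -9 + 6 = -3)
q = 49 (q = (-3 - 4)² = (-7)² = 49)
q*l(g(3)) + 432 = 49*(-9 + 6) + 432 = 49*(-3) + 432 = -147 + 432 = 285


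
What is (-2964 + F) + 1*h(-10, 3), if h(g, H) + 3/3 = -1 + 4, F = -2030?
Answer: -4992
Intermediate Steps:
h(g, H) = 2 (h(g, H) = -1 + (-1 + 4) = -1 + 3 = 2)
(-2964 + F) + 1*h(-10, 3) = (-2964 - 2030) + 1*2 = -4994 + 2 = -4992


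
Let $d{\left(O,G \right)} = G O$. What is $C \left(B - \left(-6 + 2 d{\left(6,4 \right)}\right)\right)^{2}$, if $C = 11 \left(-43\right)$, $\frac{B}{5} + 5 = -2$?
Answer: $-2804417$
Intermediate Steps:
$B = -35$ ($B = -25 + 5 \left(-2\right) = -25 - 10 = -35$)
$C = -473$
$C \left(B - \left(-6 + 2 d{\left(6,4 \right)}\right)\right)^{2} = - 473 \left(-35 + \left(6 - 2 \cdot 4 \cdot 6\right)\right)^{2} = - 473 \left(-35 + \left(6 - 48\right)\right)^{2} = - 473 \left(-35 - 42\right)^{2} = - 473 \left(-77\right)^{2} = \left(-473\right) 5929 = -2804417$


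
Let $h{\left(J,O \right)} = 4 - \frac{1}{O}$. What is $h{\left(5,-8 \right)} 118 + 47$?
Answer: $\frac{2135}{4} \approx 533.75$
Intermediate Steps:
$h{\left(5,-8 \right)} 118 + 47 = \left(4 - \frac{1}{-8}\right) 118 + 47 = \left(4 - - \frac{1}{8}\right) 118 + 47 = \left(4 + \frac{1}{8}\right) 118 + 47 = \frac{33}{8} \cdot 118 + 47 = \frac{1947}{4} + 47 = \frac{2135}{4}$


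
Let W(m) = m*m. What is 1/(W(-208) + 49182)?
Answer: 1/92446 ≈ 1.0817e-5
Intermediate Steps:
W(m) = m²
1/(W(-208) + 49182) = 1/((-208)² + 49182) = 1/(43264 + 49182) = 1/92446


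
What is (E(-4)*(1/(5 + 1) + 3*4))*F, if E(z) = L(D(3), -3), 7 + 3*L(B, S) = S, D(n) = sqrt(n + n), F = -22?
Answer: 8030/9 ≈ 892.22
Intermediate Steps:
D(n) = sqrt(2)*sqrt(n) (D(n) = sqrt(2*n) = sqrt(2)*sqrt(n))
L(B, S) = -7/3 + S/3
E(z) = -10/3 (E(z) = -7/3 + (1/3)*(-3) = -7/3 - 1 = -10/3)
(E(-4)*(1/(5 + 1) + 3*4))*F = -10*(1/(5 + 1) + 3*4)/3*(-22) = -10*(1/6 + 12)/3*(-22) = -10/3*73/6*(-22) = -365/9*(-22) = 8030/9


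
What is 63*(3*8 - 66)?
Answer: -2646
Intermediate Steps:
63*(3*8 - 66) = 63*(24 - 66) = 63*(-42) = -2646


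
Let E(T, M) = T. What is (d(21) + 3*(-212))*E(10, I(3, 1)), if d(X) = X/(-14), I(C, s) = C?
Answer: -6375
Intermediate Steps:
d(X) = -X/14 (d(X) = X*(-1/14) = -X/14)
(d(21) + 3*(-212))*E(10, I(3, 1)) = (-1/14*21 + 3*(-212))*10 = (-3/2 - 636)*10 = -1275/2*10 = -6375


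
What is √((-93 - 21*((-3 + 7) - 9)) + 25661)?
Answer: √25673 ≈ 160.23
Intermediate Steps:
√((-93 - 21*((-3 + 7) - 9)) + 25661) = √((-93 - 21*(4 - 9)) + 25661) = √((-93 - 21*(-5)) + 25661) = √((-93 + 105) + 25661) = √(12 + 25661) = √25673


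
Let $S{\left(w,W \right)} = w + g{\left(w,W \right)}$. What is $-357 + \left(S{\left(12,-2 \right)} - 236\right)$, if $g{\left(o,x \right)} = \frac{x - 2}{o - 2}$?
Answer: $- \frac{2907}{5} \approx -581.4$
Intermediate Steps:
$g{\left(o,x \right)} = \frac{-2 + x}{-2 + o}$
$S{\left(w,W \right)} = w + \frac{-2 + W}{-2 + w}$
$-357 + \left(S{\left(12,-2 \right)} - 236\right) = -357 - \left(236 - \frac{-2 - 2 + 12 \left(-2 + 12\right)}{-2 + 12}\right) = -357 - \left(236 - \frac{-2 - 2 + 12 \cdot 10}{10}\right) = -357 - \left(236 - \frac{-2 - 2 + 120}{10}\right) = -357 + \left(\frac{1}{10} \cdot 116 - 236\right) = -357 + \left(\frac{58}{5} - 236\right) = -357 - \frac{1122}{5} = - \frac{2907}{5}$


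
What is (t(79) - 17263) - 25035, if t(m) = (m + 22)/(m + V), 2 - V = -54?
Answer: -5710129/135 ≈ -42297.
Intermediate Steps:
V = 56 (V = 2 - 1*(-54) = 2 + 54 = 56)
t(m) = (22 + m)/(56 + m) (t(m) = (m + 22)/(m + 56) = (22 + m)/(56 + m))
(t(79) - 17263) - 25035 = ((22 + 79)/(56 + 79) - 17263) - 25035 = (101/135 - 17263) - 25035 = -2330404/135 - 25035 = -5710129/135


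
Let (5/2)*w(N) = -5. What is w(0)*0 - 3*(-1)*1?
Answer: 3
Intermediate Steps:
w(N) = -2 (w(N) = (⅖)*(-5) = -2)
w(0)*0 - 3*(-1)*1 = -2*0 - 3*(-1)*1 = 0 + 3*1 = 0 + 3 = 3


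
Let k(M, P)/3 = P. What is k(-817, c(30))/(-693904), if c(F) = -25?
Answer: 75/693904 ≈ 0.00010808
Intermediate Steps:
k(M, P) = 3*P
k(-817, c(30))/(-693904) = (3*(-25))/(-693904) = -75*(-1/693904) = 75/693904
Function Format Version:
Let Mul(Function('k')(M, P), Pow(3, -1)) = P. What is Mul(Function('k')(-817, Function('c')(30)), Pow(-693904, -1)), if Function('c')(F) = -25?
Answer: Rational(75, 693904) ≈ 0.00010808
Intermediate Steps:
Function('k')(M, P) = Mul(3, P)
Mul(Function('k')(-817, Function('c')(30)), Pow(-693904, -1)) = Mul(Mul(3, -25), Pow(-693904, -1)) = Mul(-75, Rational(-1, 693904)) = Rational(75, 693904)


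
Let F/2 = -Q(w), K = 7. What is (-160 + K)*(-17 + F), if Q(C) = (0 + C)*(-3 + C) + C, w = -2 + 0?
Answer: 5049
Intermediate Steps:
w = -2
Q(C) = C + C*(-3 + C) (Q(C) = C*(-3 + C) + C = C + C*(-3 + C))
F = -16 (F = 2*(-(-2)*(-2 - 2)) = 2*(-(-2)*(-4)) = 2*(-1*8) = 2*(-8) = -16)
(-160 + K)*(-17 + F) = (-160 + 7)*(-17 - 16) = -153*(-33) = 5049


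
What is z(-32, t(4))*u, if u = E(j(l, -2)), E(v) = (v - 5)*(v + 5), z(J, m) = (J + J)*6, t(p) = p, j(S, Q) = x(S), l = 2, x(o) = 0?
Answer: 9600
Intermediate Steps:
j(S, Q) = 0
z(J, m) = 12*J (z(J, m) = (2*J)*6 = 12*J)
E(v) = (-5 + v)*(5 + v)
u = -25 (u = -25 + 0² = -25 + 0 = -25)
z(-32, t(4))*u = (12*(-32))*(-25) = -384*(-25) = 9600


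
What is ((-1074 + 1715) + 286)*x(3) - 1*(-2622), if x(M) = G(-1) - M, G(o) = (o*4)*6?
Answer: -22407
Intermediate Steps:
G(o) = 24*o (G(o) = (4*o)*6 = 24*o)
x(M) = -24 - M (x(M) = 24*(-1) - M = -24 - M)
((-1074 + 1715) + 286)*x(3) - 1*(-2622) = ((-1074 + 1715) + 286)*(-24 - 1*3) - 1*(-2622) = (641 + 286)*(-24 - 3) + 2622 = 927*(-27) + 2622 = -25029 + 2622 = -22407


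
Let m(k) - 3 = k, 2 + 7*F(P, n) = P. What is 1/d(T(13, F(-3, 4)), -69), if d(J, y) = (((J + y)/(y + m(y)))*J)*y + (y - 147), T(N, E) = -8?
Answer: 45/4448 ≈ 0.010117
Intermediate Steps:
F(P, n) = -2/7 + P/7
m(k) = 3 + k
d(J, y) = -147 + y + J*y*(J + y)/(3 + 2*y) (d(J, y) = (((J + y)/(y + (3 + y)))*J)*y + (y - 147) = (((J + y)/(3 + 2*y))*J)*y + (-147 + y) = (J*(J + y)/(3 + 2*y))*y + (-147 + y) = J*y*(J + y)/(3 + 2*y) + (-147 + y) = -147 + y + J*y*(J + y)/(3 + 2*y))
1/d(T(13, F(-3, 4)), -69) = 1/((-441 - 291*(-69) + 2*(-69)**2 - 8*(-69)**2 - 69*(-8)**2)/(3 + 2*(-69))) = 1/((-441 + 20079 + 2*4761 - 8*4761 - 69*64)/(3 - 138)) = 1/((-441 + 20079 + 9522 - 38088 - 4416)/(-135)) = 1/(-1/135*(-13344)) = 1/(4448/45) = 45/4448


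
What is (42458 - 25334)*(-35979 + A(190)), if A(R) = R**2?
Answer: 2072004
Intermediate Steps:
(42458 - 25334)*(-35979 + A(190)) = (42458 - 25334)*(-35979 + 190**2) = 17124*(-35979 + 36100) = 17124*121 = 2072004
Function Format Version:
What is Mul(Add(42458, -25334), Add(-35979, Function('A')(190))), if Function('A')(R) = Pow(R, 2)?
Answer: 2072004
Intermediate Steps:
Mul(Add(42458, -25334), Add(-35979, Function('A')(190))) = Mul(Add(42458, -25334), Add(-35979, Pow(190, 2))) = Mul(17124, Add(-35979, 36100)) = Mul(17124, 121) = 2072004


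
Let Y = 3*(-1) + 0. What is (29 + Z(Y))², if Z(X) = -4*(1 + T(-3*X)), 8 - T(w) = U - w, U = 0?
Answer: 1849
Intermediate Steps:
Y = -3 (Y = -3 + 0 = -3)
T(w) = 8 + w (T(w) = 8 - (0 - w) = 8 - (-1)*w = 8 + w)
Z(X) = -36 + 12*X (Z(X) = -4*(1 + (8 - 3*X)) = -4*(9 - 3*X) = -36 + 12*X)
(29 + Z(Y))² = (29 + (-36 + 12*(-3)))² = (29 + (-36 - 36))² = (29 - 72)² = (-43)² = 1849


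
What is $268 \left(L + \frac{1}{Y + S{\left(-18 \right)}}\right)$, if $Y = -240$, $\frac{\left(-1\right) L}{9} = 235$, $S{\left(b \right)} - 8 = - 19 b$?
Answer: $- \frac{31174966}{55} \approx -5.6682 \cdot 10^{5}$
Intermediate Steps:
$S{\left(b \right)} = 8 - 19 b$
$L = -2115$ ($L = \left(-9\right) 235 = -2115$)
$268 \left(L + \frac{1}{Y + S{\left(-18 \right)}}\right) = 268 \left(-2115 + \frac{1}{-240 + \left(8 - -342\right)}\right) = 268 \left(-2115 + \frac{1}{-240 + \left(8 + 342\right)}\right) = 268 \left(-2115 + \frac{1}{-240 + 350}\right) = 268 \left(-2115 + \frac{1}{110}\right) = 268 \left(- \frac{232649}{110}\right) = - \frac{31174966}{55}$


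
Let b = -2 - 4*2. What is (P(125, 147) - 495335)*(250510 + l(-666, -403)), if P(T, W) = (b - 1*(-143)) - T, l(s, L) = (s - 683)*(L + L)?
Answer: -662650441908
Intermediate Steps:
b = -10 (b = -2 - 8 = -10)
l(s, L) = 2*L*(-683 + s) (l(s, L) = (-683 + s)*(2*L) = 2*L*(-683 + s))
P(T, W) = 133 - T (P(T, W) = (-10 - 1*(-143)) - T = (-10 + 143) - T = 133 - T)
(P(125, 147) - 495335)*(250510 + l(-666, -403)) = ((133 - 1*125) - 495335)*(250510 + 2*(-403)*(-683 - 666)) = ((133 - 125) - 495335)*(250510 + 2*(-403)*(-1349)) = (8 - 495335)*(250510 + 1087294) = -495327*1337804 = -662650441908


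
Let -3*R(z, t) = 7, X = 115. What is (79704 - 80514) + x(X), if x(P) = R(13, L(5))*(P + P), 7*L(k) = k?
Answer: -4040/3 ≈ -1346.7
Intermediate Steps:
L(k) = k/7
R(z, t) = -7/3 (R(z, t) = -1/3*7 = -7/3)
x(P) = -14*P/3 (x(P) = -7*(P + P)/3 = -14*P/3)
(79704 - 80514) + x(X) = (79704 - 80514) - 14/3*115 = -810 - 1610/3 = -4040/3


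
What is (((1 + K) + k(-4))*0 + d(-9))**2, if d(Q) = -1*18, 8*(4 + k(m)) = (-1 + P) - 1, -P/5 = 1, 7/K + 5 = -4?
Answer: 324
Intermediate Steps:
K = -7/9 (K = 7/(-5 - 4) = 7/(-9) = 7*(-1/9) = -7/9 ≈ -0.77778)
P = -5 (P = -5*1 = -5)
k(m) = -39/8 (k(m) = -4 + ((-1 - 5) - 1)/8 = -4 + (-6 - 1)/8 = -4 + (1/8)*(-7) = -4 - 7/8 = -39/8)
d(Q) = -18
(((1 + K) + k(-4))*0 + d(-9))**2 = (((1 - 7/9) - 39/8)*0 - 18)**2 = ((2/9 - 39/8)*0 - 18)**2 = (-335/72*0 - 18)**2 = (0 - 18)**2 = (-18)**2 = 324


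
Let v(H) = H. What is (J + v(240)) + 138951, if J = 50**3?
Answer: 264191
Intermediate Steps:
J = 125000
(J + v(240)) + 138951 = (125000 + 240) + 138951 = 125240 + 138951 = 264191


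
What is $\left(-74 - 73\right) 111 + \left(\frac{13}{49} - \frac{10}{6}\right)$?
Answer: $- \frac{2398805}{147} \approx -16318.0$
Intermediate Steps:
$\left(-74 - 73\right) 111 + \left(\frac{13}{49} - \frac{10}{6}\right) = \left(-147\right) 111 + \left(13 \cdot \frac{1}{49} - \frac{5}{3}\right) = -16317 + \left(\frac{13}{49} - \frac{5}{3}\right) = -16317 - \frac{206}{147} = - \frac{2398805}{147}$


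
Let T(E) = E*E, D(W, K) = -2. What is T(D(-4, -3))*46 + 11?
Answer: 195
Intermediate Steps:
T(E) = E²
T(D(-4, -3))*46 + 11 = (-2)²*46 + 11 = 4*46 + 11 = 184 + 11 = 195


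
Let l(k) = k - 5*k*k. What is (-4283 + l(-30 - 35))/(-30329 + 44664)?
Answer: -25473/14335 ≈ -1.7770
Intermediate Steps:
l(k) = k - 5*k²
(-4283 + l(-30 - 35))/(-30329 + 44664) = (-4283 + (-30 - 35)*(1 - 5*(-30 - 35)))/(-30329 + 44664) = (-4283 - 65*(1 - 5*(-65)))/14335 = (-4283 - 65*(1 + 325))*(1/14335) = (-4283 - 65*326)*(1/14335) = (-4283 - 21190)*(1/14335) = -25473*1/14335 = -25473/14335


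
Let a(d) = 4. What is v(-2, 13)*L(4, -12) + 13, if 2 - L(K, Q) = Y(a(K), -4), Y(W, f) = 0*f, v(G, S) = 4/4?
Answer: 15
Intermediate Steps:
v(G, S) = 1 (v(G, S) = 4*(¼) = 1)
Y(W, f) = 0
L(K, Q) = 2 (L(K, Q) = 2 - 1*0 = 2 + 0 = 2)
v(-2, 13)*L(4, -12) + 13 = 1*2 + 13 = 2 + 13 = 15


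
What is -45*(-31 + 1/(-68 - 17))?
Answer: 23724/17 ≈ 1395.5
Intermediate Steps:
-45*(-31 + 1/(-68 - 17)) = -45*(-31 + 1/(-85)) = -45*(-31 - 1/85) = -45*(-2636/85) = 23724/17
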